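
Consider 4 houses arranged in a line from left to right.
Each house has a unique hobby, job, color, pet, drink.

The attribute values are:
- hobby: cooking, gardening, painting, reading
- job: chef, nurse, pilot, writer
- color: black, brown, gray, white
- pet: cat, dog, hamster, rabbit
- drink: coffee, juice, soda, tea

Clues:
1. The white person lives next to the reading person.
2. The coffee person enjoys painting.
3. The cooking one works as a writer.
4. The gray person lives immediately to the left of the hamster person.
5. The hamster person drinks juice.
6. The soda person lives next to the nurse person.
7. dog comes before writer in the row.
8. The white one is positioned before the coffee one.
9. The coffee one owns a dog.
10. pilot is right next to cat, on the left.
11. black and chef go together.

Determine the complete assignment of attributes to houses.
Solution:

House | Hobby | Job | Color | Pet | Drink
-----------------------------------------
  1   | gardening | pilot | white | rabbit | tea
  2   | reading | chef | black | cat | soda
  3   | painting | nurse | gray | dog | coffee
  4   | cooking | writer | brown | hamster | juice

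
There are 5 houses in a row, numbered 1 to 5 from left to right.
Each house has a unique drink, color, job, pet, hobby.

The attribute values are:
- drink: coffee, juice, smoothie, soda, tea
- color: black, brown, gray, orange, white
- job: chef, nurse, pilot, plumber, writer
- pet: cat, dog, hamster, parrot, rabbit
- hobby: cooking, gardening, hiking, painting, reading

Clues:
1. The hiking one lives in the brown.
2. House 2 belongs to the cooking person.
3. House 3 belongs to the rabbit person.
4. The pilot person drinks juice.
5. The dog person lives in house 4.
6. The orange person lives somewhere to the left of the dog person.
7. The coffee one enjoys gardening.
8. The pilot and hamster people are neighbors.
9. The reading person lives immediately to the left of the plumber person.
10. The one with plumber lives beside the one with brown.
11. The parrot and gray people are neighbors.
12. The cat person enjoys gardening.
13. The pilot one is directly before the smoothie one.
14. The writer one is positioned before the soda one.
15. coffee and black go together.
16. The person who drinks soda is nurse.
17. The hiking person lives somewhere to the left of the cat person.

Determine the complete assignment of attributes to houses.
Solution:

House | Drink | Color | Job | Pet | Hobby
-----------------------------------------
  1   | juice | orange | pilot | parrot | reading
  2   | smoothie | gray | plumber | hamster | cooking
  3   | tea | brown | writer | rabbit | hiking
  4   | soda | white | nurse | dog | painting
  5   | coffee | black | chef | cat | gardening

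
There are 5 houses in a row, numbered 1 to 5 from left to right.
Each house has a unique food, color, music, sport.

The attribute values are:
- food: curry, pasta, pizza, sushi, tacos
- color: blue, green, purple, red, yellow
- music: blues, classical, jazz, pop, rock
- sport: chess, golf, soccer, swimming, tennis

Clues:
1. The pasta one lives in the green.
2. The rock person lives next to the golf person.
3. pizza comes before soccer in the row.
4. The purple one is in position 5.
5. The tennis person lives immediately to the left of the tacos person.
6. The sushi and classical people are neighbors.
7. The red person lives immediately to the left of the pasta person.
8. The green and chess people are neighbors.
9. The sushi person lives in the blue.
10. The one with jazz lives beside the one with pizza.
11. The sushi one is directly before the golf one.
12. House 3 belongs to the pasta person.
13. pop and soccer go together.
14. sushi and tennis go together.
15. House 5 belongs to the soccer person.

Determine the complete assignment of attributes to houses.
Solution:

House | Food | Color | Music | Sport
------------------------------------
  1   | sushi | blue | rock | tennis
  2   | tacos | red | classical | golf
  3   | pasta | green | jazz | swimming
  4   | pizza | yellow | blues | chess
  5   | curry | purple | pop | soccer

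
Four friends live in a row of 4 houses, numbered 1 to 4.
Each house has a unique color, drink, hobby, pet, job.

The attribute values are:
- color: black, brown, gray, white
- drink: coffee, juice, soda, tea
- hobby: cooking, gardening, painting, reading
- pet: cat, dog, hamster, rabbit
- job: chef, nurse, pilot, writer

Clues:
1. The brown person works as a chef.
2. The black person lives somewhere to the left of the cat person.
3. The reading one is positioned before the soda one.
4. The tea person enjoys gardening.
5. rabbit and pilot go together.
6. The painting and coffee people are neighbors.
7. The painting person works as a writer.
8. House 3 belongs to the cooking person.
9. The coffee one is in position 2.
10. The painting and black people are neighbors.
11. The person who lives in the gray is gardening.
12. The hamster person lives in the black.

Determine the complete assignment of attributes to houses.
Solution:

House | Color | Drink | Hobby | Pet | Job
-----------------------------------------
  1   | white | juice | painting | dog | writer
  2   | black | coffee | reading | hamster | nurse
  3   | brown | soda | cooking | cat | chef
  4   | gray | tea | gardening | rabbit | pilot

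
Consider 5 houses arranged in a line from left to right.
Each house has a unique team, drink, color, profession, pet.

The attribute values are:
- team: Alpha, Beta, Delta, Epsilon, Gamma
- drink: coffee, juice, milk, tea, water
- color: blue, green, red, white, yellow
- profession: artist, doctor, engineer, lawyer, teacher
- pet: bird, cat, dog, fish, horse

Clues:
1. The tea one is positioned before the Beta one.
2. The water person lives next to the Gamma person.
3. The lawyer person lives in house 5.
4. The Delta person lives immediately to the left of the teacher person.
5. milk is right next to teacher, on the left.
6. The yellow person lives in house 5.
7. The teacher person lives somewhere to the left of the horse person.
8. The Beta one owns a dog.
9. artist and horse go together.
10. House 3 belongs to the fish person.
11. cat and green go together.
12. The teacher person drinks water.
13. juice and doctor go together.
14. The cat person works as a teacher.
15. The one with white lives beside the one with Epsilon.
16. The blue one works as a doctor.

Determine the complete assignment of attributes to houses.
Solution:

House | Team | Drink | Color | Profession | Pet
-----------------------------------------------
  1   | Delta | milk | white | engineer | bird
  2   | Epsilon | water | green | teacher | cat
  3   | Gamma | juice | blue | doctor | fish
  4   | Alpha | tea | red | artist | horse
  5   | Beta | coffee | yellow | lawyer | dog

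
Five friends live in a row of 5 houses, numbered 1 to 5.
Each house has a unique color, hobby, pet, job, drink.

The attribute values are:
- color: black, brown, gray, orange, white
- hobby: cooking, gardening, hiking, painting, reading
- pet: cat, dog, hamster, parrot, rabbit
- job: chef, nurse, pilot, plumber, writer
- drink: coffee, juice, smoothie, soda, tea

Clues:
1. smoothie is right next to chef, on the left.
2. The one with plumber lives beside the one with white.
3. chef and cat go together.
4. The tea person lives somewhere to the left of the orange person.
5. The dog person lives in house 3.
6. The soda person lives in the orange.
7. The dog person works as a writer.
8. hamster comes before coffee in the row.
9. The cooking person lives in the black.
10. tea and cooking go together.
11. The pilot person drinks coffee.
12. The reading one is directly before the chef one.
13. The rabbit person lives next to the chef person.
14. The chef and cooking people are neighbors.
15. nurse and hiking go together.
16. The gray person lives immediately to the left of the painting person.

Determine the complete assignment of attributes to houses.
Solution:

House | Color | Hobby | Pet | Job | Drink
-----------------------------------------
  1   | gray | reading | rabbit | plumber | smoothie
  2   | white | painting | cat | chef | juice
  3   | black | cooking | dog | writer | tea
  4   | orange | hiking | hamster | nurse | soda
  5   | brown | gardening | parrot | pilot | coffee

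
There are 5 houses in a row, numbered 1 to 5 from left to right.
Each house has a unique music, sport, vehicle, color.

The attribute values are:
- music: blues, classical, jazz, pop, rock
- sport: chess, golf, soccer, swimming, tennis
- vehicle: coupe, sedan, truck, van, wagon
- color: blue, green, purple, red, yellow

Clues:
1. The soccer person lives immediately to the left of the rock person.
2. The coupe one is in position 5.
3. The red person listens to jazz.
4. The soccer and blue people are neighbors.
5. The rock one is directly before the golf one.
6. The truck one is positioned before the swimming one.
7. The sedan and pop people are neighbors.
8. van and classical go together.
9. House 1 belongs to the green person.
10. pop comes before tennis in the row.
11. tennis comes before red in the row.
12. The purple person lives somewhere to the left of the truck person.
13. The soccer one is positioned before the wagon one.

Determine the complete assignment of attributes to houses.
Solution:

House | Music | Sport | Vehicle | Color
---------------------------------------
  1   | classical | soccer | van | green
  2   | rock | chess | sedan | blue
  3   | pop | golf | wagon | purple
  4   | blues | tennis | truck | yellow
  5   | jazz | swimming | coupe | red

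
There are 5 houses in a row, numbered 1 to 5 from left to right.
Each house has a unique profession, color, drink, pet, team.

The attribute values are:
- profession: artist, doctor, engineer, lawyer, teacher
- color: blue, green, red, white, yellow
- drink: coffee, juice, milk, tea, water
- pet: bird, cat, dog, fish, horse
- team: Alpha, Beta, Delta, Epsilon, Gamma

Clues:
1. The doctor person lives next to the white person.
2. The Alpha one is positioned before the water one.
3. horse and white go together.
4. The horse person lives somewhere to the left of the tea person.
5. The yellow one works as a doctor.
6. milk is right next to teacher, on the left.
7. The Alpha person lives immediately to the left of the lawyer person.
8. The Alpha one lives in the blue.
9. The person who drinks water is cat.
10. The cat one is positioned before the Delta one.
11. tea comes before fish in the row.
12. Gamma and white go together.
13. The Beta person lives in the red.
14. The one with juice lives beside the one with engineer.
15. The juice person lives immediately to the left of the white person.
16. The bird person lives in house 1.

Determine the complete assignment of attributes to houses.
Solution:

House | Profession | Color | Drink | Pet | Team
-----------------------------------------------
  1   | doctor | yellow | juice | bird | Epsilon
  2   | engineer | white | milk | horse | Gamma
  3   | teacher | blue | tea | dog | Alpha
  4   | lawyer | red | water | cat | Beta
  5   | artist | green | coffee | fish | Delta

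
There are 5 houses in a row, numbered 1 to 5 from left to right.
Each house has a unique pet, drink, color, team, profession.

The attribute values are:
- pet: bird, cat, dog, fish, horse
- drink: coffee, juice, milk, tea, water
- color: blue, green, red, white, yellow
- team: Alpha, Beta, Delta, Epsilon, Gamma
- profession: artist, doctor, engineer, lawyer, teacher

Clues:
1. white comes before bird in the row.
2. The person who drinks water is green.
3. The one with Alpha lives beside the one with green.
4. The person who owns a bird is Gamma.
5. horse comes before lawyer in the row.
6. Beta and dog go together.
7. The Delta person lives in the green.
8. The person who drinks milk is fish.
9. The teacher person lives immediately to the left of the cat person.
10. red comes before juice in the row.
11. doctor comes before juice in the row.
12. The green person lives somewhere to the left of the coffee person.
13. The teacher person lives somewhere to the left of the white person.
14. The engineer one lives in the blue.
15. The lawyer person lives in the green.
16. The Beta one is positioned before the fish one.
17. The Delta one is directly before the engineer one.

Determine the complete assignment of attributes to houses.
Solution:

House | Pet | Drink | Color | Team | Profession
-----------------------------------------------
  1   | horse | tea | red | Alpha | teacher
  2   | cat | water | green | Delta | lawyer
  3   | dog | coffee | blue | Beta | engineer
  4   | fish | milk | white | Epsilon | doctor
  5   | bird | juice | yellow | Gamma | artist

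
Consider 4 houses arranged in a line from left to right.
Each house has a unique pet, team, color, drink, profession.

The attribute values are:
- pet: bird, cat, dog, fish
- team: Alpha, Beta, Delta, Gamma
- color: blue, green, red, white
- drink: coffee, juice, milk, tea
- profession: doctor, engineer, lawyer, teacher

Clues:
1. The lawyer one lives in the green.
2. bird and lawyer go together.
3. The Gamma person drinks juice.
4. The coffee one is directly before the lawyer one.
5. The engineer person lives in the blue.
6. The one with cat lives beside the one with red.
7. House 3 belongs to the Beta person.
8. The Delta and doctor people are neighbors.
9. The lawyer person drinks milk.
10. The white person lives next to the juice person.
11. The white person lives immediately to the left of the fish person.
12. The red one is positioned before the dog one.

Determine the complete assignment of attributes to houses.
Solution:

House | Pet | Team | Color | Drink | Profession
-----------------------------------------------
  1   | cat | Delta | white | tea | teacher
  2   | fish | Gamma | red | juice | doctor
  3   | dog | Beta | blue | coffee | engineer
  4   | bird | Alpha | green | milk | lawyer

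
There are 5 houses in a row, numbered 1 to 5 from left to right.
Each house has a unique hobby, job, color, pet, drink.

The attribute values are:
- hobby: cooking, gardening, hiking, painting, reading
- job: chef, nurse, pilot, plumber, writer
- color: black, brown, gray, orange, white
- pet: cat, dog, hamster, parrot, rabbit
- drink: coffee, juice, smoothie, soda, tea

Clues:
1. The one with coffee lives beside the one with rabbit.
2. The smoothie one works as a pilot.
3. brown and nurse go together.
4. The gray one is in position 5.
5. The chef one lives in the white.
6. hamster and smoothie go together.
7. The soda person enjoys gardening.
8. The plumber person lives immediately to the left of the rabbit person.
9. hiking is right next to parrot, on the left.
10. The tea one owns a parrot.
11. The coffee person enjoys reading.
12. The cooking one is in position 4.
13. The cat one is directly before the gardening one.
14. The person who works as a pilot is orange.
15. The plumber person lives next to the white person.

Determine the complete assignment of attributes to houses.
Solution:

House | Hobby | Job | Color | Pet | Drink
-----------------------------------------
  1   | reading | plumber | black | cat | coffee
  2   | gardening | chef | white | rabbit | soda
  3   | hiking | pilot | orange | hamster | smoothie
  4   | cooking | nurse | brown | parrot | tea
  5   | painting | writer | gray | dog | juice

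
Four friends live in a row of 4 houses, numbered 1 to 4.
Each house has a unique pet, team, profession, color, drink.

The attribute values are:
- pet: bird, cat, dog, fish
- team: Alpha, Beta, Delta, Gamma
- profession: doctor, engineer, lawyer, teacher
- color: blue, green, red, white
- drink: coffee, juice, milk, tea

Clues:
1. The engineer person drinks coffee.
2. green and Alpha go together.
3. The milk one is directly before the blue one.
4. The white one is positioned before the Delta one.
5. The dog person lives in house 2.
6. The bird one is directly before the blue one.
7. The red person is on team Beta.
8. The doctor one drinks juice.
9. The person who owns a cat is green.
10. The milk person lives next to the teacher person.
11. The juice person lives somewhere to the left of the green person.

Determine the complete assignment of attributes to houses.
Solution:

House | Pet | Team | Profession | Color | Drink
-----------------------------------------------
  1   | bird | Gamma | lawyer | white | milk
  2   | dog | Delta | teacher | blue | tea
  3   | fish | Beta | doctor | red | juice
  4   | cat | Alpha | engineer | green | coffee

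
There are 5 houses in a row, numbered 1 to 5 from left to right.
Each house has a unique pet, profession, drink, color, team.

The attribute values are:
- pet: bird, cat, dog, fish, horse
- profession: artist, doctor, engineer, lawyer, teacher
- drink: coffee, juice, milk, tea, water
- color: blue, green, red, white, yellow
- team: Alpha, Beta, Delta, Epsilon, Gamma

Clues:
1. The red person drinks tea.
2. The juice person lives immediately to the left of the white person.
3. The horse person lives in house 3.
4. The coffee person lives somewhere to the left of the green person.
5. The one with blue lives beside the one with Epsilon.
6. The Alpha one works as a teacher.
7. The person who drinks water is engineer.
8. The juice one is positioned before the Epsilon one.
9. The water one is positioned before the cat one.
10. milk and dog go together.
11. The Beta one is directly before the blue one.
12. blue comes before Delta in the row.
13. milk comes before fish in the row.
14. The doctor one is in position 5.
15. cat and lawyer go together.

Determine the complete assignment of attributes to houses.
Solution:

House | Pet | Profession | Drink | Color | Team
-----------------------------------------------
  1   | bird | engineer | water | yellow | Beta
  2   | cat | lawyer | juice | blue | Gamma
  3   | horse | artist | coffee | white | Epsilon
  4   | dog | teacher | milk | green | Alpha
  5   | fish | doctor | tea | red | Delta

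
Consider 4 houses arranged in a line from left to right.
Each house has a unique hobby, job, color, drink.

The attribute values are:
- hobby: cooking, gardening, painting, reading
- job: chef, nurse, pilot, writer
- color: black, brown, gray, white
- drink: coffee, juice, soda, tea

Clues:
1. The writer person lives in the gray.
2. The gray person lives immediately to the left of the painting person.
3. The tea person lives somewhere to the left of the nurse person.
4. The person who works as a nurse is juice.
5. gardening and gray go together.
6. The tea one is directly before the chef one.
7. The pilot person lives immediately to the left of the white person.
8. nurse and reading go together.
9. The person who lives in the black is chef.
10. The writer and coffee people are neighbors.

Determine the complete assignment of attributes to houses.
Solution:

House | Hobby | Job | Color | Drink
-----------------------------------
  1   | gardening | writer | gray | tea
  2   | painting | chef | black | coffee
  3   | cooking | pilot | brown | soda
  4   | reading | nurse | white | juice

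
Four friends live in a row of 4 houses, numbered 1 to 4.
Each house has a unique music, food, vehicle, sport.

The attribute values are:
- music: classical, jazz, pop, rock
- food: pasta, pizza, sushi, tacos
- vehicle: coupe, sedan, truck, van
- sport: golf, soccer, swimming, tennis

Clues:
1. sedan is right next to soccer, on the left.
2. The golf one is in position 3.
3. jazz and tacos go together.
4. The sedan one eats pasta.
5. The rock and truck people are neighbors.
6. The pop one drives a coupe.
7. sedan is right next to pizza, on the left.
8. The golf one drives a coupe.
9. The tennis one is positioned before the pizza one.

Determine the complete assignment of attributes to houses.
Solution:

House | Music | Food | Vehicle | Sport
--------------------------------------
  1   | rock | pasta | sedan | tennis
  2   | classical | pizza | truck | soccer
  3   | pop | sushi | coupe | golf
  4   | jazz | tacos | van | swimming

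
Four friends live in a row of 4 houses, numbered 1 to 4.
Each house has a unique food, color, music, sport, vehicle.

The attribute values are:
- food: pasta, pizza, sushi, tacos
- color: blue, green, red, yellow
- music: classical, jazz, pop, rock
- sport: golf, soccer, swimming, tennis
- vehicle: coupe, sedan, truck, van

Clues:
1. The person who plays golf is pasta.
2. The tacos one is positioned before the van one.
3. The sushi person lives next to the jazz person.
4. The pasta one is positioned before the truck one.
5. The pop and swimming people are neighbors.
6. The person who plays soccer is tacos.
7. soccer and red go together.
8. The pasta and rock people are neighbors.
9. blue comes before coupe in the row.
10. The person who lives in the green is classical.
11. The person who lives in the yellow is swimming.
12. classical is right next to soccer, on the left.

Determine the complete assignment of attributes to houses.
Solution:

House | Food | Color | Music | Sport | Vehicle
----------------------------------------------
  1   | pasta | green | classical | golf | sedan
  2   | tacos | red | rock | soccer | truck
  3   | sushi | blue | pop | tennis | van
  4   | pizza | yellow | jazz | swimming | coupe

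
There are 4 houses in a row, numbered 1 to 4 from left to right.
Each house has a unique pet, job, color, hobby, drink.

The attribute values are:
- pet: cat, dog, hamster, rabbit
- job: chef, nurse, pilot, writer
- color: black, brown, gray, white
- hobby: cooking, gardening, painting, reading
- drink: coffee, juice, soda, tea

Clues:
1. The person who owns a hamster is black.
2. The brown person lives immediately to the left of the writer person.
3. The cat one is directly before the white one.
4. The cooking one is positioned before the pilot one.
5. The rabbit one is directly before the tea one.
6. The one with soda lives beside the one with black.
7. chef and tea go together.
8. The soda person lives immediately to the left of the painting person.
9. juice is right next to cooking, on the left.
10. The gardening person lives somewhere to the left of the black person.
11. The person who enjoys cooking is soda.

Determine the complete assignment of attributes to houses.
Solution:

House | Pet | Job | Color | Hobby | Drink
-----------------------------------------
  1   | cat | nurse | brown | gardening | juice
  2   | rabbit | writer | white | cooking | soda
  3   | hamster | chef | black | painting | tea
  4   | dog | pilot | gray | reading | coffee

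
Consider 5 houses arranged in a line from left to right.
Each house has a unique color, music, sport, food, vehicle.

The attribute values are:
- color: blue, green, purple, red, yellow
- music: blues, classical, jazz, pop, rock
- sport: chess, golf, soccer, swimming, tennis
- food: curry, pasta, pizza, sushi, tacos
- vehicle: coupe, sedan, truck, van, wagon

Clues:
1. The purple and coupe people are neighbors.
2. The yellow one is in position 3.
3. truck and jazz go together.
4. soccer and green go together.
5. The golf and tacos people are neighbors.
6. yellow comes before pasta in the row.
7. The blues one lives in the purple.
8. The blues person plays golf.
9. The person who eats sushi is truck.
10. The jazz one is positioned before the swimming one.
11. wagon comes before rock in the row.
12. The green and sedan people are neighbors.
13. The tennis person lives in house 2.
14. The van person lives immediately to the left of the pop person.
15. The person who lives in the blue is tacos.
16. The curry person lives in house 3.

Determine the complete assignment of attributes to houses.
Solution:

House | Color | Music | Sport | Food | Vehicle
----------------------------------------------
  1   | purple | blues | golf | pizza | van
  2   | blue | pop | tennis | tacos | coupe
  3   | yellow | classical | chess | curry | wagon
  4   | green | jazz | soccer | sushi | truck
  5   | red | rock | swimming | pasta | sedan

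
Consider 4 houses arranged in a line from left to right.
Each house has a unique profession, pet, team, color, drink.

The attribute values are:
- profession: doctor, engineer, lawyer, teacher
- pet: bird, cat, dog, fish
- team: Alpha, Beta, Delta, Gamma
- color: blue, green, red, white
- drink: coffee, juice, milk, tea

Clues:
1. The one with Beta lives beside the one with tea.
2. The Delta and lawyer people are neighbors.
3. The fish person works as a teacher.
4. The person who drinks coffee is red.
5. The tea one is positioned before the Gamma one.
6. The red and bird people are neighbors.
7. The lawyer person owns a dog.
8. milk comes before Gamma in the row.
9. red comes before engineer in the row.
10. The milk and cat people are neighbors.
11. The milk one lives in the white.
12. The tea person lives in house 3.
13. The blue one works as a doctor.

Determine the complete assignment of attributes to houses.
Solution:

House | Profession | Pet | Team | Color | Drink
-----------------------------------------------
  1   | teacher | fish | Alpha | red | coffee
  2   | engineer | bird | Beta | white | milk
  3   | doctor | cat | Delta | blue | tea
  4   | lawyer | dog | Gamma | green | juice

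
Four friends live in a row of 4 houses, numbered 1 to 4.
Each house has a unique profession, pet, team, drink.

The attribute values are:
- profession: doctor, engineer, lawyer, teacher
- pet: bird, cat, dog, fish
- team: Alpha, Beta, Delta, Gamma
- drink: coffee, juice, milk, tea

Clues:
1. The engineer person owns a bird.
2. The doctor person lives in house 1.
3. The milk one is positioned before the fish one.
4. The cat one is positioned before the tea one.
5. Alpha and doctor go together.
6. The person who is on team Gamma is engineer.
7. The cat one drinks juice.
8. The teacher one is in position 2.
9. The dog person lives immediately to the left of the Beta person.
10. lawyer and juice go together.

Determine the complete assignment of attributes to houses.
Solution:

House | Profession | Pet | Team | Drink
---------------------------------------
  1   | doctor | dog | Alpha | milk
  2   | teacher | fish | Beta | coffee
  3   | lawyer | cat | Delta | juice
  4   | engineer | bird | Gamma | tea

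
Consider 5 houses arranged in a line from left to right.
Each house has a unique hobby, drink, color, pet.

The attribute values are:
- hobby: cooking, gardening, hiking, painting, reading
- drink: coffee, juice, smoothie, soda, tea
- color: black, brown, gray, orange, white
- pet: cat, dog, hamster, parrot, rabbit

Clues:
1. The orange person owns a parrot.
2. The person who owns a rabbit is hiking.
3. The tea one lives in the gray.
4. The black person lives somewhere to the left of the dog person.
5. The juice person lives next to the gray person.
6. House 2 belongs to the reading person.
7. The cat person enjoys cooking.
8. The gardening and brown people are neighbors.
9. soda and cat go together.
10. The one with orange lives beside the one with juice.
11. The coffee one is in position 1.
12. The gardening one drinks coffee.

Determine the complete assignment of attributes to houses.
Solution:

House | Hobby | Drink | Color | Pet
-----------------------------------
  1   | gardening | coffee | orange | parrot
  2   | reading | juice | brown | hamster
  3   | hiking | tea | gray | rabbit
  4   | cooking | soda | black | cat
  5   | painting | smoothie | white | dog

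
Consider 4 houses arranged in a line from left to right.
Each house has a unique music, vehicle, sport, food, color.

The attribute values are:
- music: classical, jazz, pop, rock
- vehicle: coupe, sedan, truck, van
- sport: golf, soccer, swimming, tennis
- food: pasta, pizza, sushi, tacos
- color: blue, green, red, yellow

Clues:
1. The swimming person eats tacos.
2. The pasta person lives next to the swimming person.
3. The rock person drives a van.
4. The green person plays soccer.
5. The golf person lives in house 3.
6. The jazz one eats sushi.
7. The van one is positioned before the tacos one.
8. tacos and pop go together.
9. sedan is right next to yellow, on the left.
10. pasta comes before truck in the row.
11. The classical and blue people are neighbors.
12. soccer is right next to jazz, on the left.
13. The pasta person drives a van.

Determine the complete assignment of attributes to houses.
Solution:

House | Music | Vehicle | Sport | Food | Color
----------------------------------------------
  1   | classical | coupe | soccer | pizza | green
  2   | jazz | sedan | tennis | sushi | blue
  3   | rock | van | golf | pasta | yellow
  4   | pop | truck | swimming | tacos | red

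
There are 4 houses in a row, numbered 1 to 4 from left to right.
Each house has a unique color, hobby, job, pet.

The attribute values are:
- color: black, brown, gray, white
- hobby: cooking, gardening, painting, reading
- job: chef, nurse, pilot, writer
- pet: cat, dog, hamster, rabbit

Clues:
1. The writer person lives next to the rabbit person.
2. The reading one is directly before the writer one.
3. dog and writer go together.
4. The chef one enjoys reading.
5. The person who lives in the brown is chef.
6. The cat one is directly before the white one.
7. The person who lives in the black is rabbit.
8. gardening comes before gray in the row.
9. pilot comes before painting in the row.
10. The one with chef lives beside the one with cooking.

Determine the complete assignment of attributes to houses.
Solution:

House | Color | Hobby | Job | Pet
---------------------------------
  1   | brown | reading | chef | cat
  2   | white | cooking | writer | dog
  3   | black | gardening | pilot | rabbit
  4   | gray | painting | nurse | hamster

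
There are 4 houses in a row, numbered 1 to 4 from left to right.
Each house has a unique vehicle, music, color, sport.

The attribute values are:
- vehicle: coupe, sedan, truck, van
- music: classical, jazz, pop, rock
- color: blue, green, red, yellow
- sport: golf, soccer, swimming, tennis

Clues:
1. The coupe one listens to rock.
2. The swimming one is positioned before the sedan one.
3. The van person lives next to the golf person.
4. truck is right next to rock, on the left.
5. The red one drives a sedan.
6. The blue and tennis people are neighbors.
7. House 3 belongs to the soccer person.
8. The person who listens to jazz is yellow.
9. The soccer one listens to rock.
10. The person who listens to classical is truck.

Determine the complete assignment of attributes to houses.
Solution:

House | Vehicle | Music | Color | Sport
---------------------------------------
  1   | van | jazz | yellow | swimming
  2   | truck | classical | green | golf
  3   | coupe | rock | blue | soccer
  4   | sedan | pop | red | tennis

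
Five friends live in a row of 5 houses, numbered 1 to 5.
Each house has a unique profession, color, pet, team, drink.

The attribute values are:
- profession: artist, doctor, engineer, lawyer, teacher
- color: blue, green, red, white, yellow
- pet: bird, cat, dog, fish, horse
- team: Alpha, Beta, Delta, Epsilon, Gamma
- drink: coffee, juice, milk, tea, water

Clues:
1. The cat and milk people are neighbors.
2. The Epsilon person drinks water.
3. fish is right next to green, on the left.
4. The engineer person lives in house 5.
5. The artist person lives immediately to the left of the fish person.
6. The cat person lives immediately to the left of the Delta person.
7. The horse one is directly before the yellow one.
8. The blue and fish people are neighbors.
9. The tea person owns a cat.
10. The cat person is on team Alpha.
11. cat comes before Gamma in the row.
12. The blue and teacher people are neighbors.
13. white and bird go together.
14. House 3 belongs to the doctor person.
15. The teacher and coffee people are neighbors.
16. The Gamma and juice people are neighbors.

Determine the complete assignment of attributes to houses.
Solution:

House | Profession | Color | Pet | Team | Drink
-----------------------------------------------
  1   | artist | blue | cat | Alpha | tea
  2   | teacher | red | fish | Delta | milk
  3   | doctor | green | horse | Gamma | coffee
  4   | lawyer | yellow | dog | Beta | juice
  5   | engineer | white | bird | Epsilon | water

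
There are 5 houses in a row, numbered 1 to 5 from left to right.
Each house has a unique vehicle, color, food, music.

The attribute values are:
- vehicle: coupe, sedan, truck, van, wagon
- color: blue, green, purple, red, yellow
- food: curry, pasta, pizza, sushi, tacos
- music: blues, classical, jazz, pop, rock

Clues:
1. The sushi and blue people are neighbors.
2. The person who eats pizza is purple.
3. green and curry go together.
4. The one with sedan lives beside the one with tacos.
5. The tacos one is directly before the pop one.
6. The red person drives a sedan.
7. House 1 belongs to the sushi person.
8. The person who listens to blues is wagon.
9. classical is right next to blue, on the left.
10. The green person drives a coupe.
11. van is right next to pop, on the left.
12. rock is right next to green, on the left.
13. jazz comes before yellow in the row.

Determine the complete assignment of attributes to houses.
Solution:

House | Vehicle | Color | Food | Music
--------------------------------------
  1   | sedan | red | sushi | classical
  2   | van | blue | tacos | rock
  3   | coupe | green | curry | pop
  4   | truck | purple | pizza | jazz
  5   | wagon | yellow | pasta | blues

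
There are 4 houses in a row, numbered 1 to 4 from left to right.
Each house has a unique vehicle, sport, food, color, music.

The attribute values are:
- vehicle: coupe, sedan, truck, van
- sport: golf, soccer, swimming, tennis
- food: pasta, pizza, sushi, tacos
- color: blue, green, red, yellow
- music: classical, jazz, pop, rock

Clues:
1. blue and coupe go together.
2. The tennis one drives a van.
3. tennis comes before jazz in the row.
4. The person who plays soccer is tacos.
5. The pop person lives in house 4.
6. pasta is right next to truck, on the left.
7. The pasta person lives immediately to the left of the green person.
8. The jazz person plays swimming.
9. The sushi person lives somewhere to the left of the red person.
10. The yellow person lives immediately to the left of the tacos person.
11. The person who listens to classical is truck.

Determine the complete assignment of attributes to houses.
Solution:

House | Vehicle | Sport | Food | Color | Music
----------------------------------------------
  1   | van | tennis | pasta | yellow | rock
  2   | truck | soccer | tacos | green | classical
  3   | coupe | swimming | sushi | blue | jazz
  4   | sedan | golf | pizza | red | pop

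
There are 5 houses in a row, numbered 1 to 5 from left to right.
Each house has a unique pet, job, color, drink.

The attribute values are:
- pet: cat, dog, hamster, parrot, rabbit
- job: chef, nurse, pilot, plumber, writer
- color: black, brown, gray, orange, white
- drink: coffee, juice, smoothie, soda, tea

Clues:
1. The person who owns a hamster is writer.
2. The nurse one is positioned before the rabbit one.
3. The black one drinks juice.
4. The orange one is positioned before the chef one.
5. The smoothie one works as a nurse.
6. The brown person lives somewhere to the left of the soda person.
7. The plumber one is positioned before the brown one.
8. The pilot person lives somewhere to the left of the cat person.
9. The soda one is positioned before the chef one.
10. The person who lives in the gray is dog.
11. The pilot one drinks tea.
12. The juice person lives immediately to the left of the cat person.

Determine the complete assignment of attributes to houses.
Solution:

House | Pet | Job | Color | Drink
---------------------------------
  1   | dog | pilot | gray | tea
  2   | parrot | plumber | black | juice
  3   | cat | nurse | brown | smoothie
  4   | hamster | writer | orange | soda
  5   | rabbit | chef | white | coffee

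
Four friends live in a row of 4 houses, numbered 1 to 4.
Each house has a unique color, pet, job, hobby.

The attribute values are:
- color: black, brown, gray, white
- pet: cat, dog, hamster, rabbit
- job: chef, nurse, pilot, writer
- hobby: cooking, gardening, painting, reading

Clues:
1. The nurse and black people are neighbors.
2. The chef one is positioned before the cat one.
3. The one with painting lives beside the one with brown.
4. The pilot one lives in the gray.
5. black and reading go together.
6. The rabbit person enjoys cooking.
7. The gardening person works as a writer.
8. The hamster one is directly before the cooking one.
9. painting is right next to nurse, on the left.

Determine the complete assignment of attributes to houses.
Solution:

House | Color | Pet | Job | Hobby
---------------------------------
  1   | gray | hamster | pilot | painting
  2   | brown | rabbit | nurse | cooking
  3   | black | dog | chef | reading
  4   | white | cat | writer | gardening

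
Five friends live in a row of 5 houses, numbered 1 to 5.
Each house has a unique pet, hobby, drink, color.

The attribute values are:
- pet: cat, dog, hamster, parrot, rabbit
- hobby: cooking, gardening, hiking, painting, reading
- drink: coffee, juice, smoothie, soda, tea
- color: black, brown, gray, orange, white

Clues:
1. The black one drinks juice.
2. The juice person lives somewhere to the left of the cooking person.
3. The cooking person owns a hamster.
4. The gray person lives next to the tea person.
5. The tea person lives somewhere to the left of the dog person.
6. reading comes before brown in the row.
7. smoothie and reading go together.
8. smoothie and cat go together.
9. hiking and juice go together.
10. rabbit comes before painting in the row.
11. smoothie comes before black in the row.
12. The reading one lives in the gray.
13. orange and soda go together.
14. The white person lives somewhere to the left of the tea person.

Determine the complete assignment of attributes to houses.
Solution:

House | Pet | Hobby | Drink | Color
-----------------------------------
  1   | rabbit | gardening | coffee | white
  2   | cat | reading | smoothie | gray
  3   | parrot | painting | tea | brown
  4   | dog | hiking | juice | black
  5   | hamster | cooking | soda | orange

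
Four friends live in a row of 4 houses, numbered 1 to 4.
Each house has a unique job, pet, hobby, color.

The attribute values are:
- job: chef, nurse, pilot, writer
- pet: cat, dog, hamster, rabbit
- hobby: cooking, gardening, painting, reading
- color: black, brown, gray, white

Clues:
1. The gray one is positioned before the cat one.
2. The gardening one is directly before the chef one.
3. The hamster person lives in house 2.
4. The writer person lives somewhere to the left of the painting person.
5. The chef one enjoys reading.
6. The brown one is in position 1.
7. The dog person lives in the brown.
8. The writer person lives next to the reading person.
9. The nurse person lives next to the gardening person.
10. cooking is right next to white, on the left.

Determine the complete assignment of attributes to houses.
Solution:

House | Job | Pet | Hobby | Color
---------------------------------
  1   | nurse | dog | cooking | brown
  2   | writer | hamster | gardening | white
  3   | chef | rabbit | reading | gray
  4   | pilot | cat | painting | black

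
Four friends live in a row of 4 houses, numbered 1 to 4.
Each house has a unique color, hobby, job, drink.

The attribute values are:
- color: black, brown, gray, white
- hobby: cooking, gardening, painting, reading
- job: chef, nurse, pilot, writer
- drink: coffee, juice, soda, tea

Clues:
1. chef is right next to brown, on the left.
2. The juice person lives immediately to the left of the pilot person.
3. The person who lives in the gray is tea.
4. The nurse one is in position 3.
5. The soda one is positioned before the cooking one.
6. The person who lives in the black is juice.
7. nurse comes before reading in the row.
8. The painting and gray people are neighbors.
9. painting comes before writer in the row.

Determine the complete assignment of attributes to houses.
Solution:

House | Color | Hobby | Job | Drink
-----------------------------------
  1   | black | gardening | chef | juice
  2   | brown | painting | pilot | soda
  3   | gray | cooking | nurse | tea
  4   | white | reading | writer | coffee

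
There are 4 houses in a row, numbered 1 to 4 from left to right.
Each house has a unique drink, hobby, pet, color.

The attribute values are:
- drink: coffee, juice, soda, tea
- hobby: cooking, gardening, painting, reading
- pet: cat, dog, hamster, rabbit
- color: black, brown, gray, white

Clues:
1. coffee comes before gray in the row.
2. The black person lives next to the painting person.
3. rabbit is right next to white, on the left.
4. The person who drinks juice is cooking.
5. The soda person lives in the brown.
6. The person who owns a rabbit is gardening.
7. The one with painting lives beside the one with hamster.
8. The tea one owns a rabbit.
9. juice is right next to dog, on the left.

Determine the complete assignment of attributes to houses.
Solution:

House | Drink | Hobby | Pet | Color
-----------------------------------
  1   | tea | gardening | rabbit | black
  2   | coffee | painting | cat | white
  3   | juice | cooking | hamster | gray
  4   | soda | reading | dog | brown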